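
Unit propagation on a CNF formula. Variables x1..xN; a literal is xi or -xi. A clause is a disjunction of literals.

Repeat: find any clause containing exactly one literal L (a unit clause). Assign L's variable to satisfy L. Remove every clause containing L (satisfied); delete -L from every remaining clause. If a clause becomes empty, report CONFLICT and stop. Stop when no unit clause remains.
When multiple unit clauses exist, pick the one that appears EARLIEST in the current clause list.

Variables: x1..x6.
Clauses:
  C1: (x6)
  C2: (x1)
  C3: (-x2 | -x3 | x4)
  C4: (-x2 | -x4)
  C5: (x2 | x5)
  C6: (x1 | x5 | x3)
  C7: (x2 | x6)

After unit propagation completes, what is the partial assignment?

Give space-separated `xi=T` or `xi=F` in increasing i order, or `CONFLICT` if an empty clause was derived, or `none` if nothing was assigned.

unit clause [6] forces x6=T; simplify:
  satisfied 2 clause(s); 5 remain; assigned so far: [6]
unit clause [1] forces x1=T; simplify:
  satisfied 2 clause(s); 3 remain; assigned so far: [1, 6]

Answer: x1=T x6=T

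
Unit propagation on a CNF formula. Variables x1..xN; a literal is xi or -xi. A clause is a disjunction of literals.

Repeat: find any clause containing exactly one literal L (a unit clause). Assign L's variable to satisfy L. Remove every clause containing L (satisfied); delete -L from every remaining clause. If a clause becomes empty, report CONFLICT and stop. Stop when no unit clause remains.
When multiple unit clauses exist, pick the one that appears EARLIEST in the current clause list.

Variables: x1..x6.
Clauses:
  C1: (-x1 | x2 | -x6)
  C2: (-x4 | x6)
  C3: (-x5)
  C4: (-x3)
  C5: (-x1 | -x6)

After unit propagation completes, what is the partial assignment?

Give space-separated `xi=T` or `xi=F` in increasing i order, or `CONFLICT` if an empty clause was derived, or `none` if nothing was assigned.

unit clause [-5] forces x5=F; simplify:
  satisfied 1 clause(s); 4 remain; assigned so far: [5]
unit clause [-3] forces x3=F; simplify:
  satisfied 1 clause(s); 3 remain; assigned so far: [3, 5]

Answer: x3=F x5=F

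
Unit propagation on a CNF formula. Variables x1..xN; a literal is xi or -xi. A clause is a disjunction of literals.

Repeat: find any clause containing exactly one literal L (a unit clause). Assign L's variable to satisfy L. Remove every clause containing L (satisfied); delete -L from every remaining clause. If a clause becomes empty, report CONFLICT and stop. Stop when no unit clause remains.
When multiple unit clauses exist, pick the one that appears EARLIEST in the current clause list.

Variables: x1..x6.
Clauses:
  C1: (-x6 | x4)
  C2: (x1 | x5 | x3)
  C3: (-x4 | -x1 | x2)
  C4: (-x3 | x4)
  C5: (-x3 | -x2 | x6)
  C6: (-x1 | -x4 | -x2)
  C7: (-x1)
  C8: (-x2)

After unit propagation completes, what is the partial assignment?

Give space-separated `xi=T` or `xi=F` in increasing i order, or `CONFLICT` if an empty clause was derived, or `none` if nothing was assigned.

unit clause [-1] forces x1=F; simplify:
  drop 1 from [1, 5, 3] -> [5, 3]
  satisfied 3 clause(s); 5 remain; assigned so far: [1]
unit clause [-2] forces x2=F; simplify:
  satisfied 2 clause(s); 3 remain; assigned so far: [1, 2]

Answer: x1=F x2=F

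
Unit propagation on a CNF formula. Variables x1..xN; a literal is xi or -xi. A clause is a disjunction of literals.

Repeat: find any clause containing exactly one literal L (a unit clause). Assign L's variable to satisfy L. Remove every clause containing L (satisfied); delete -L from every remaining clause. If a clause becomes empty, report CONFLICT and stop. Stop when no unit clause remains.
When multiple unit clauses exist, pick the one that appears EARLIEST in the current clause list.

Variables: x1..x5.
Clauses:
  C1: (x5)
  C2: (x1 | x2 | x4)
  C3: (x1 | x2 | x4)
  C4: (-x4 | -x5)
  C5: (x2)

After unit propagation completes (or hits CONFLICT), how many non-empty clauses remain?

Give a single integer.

Answer: 0

Derivation:
unit clause [5] forces x5=T; simplify:
  drop -5 from [-4, -5] -> [-4]
  satisfied 1 clause(s); 4 remain; assigned so far: [5]
unit clause [-4] forces x4=F; simplify:
  drop 4 from [1, 2, 4] -> [1, 2]
  drop 4 from [1, 2, 4] -> [1, 2]
  satisfied 1 clause(s); 3 remain; assigned so far: [4, 5]
unit clause [2] forces x2=T; simplify:
  satisfied 3 clause(s); 0 remain; assigned so far: [2, 4, 5]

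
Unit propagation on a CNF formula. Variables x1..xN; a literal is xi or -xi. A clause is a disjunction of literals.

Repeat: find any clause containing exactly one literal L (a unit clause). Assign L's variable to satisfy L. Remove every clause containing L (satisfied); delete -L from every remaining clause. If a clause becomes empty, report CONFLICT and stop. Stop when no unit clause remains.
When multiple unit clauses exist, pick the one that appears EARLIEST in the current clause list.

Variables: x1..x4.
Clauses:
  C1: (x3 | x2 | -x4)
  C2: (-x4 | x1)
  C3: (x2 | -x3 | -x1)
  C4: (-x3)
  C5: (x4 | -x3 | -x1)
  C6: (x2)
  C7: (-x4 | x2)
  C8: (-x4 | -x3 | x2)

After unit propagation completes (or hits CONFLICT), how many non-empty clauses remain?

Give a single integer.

unit clause [-3] forces x3=F; simplify:
  drop 3 from [3, 2, -4] -> [2, -4]
  satisfied 4 clause(s); 4 remain; assigned so far: [3]
unit clause [2] forces x2=T; simplify:
  satisfied 3 clause(s); 1 remain; assigned so far: [2, 3]

Answer: 1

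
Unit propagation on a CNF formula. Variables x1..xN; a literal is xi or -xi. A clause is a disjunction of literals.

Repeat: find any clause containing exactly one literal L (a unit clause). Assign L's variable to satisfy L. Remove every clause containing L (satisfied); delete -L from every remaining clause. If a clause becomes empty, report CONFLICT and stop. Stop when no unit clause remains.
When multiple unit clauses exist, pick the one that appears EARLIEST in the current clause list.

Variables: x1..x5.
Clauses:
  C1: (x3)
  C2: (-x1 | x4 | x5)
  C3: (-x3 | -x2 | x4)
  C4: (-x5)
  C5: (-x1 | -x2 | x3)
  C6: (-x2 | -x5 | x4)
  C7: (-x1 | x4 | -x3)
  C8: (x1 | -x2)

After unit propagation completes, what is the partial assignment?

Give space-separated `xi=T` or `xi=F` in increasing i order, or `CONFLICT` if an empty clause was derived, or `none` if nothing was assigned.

Answer: x3=T x5=F

Derivation:
unit clause [3] forces x3=T; simplify:
  drop -3 from [-3, -2, 4] -> [-2, 4]
  drop -3 from [-1, 4, -3] -> [-1, 4]
  satisfied 2 clause(s); 6 remain; assigned so far: [3]
unit clause [-5] forces x5=F; simplify:
  drop 5 from [-1, 4, 5] -> [-1, 4]
  satisfied 2 clause(s); 4 remain; assigned so far: [3, 5]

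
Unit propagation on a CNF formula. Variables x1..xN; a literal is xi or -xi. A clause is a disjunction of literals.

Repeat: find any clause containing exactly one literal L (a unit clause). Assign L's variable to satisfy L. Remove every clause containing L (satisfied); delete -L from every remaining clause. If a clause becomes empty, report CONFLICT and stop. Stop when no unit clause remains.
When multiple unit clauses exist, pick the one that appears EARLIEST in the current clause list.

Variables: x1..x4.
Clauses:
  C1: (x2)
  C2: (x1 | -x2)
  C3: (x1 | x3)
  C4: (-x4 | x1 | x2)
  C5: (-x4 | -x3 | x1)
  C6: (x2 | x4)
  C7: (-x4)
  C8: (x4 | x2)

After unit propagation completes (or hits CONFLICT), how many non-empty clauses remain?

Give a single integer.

Answer: 0

Derivation:
unit clause [2] forces x2=T; simplify:
  drop -2 from [1, -2] -> [1]
  satisfied 4 clause(s); 4 remain; assigned so far: [2]
unit clause [1] forces x1=T; simplify:
  satisfied 3 clause(s); 1 remain; assigned so far: [1, 2]
unit clause [-4] forces x4=F; simplify:
  satisfied 1 clause(s); 0 remain; assigned so far: [1, 2, 4]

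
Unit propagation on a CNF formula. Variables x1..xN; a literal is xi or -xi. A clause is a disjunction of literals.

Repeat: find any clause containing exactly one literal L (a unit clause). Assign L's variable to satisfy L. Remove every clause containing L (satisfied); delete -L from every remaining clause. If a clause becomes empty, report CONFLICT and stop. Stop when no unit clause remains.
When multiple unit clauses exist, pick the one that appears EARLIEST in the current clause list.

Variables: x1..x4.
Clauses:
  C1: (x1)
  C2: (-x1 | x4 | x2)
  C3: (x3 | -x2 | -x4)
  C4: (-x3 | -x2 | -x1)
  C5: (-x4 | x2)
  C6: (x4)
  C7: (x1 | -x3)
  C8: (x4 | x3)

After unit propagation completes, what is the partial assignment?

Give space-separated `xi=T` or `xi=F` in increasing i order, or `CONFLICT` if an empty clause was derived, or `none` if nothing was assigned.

Answer: CONFLICT

Derivation:
unit clause [1] forces x1=T; simplify:
  drop -1 from [-1, 4, 2] -> [4, 2]
  drop -1 from [-3, -2, -1] -> [-3, -2]
  satisfied 2 clause(s); 6 remain; assigned so far: [1]
unit clause [4] forces x4=T; simplify:
  drop -4 from [3, -2, -4] -> [3, -2]
  drop -4 from [-4, 2] -> [2]
  satisfied 3 clause(s); 3 remain; assigned so far: [1, 4]
unit clause [2] forces x2=T; simplify:
  drop -2 from [3, -2] -> [3]
  drop -2 from [-3, -2] -> [-3]
  satisfied 1 clause(s); 2 remain; assigned so far: [1, 2, 4]
unit clause [3] forces x3=T; simplify:
  drop -3 from [-3] -> [] (empty!)
  satisfied 1 clause(s); 1 remain; assigned so far: [1, 2, 3, 4]
CONFLICT (empty clause)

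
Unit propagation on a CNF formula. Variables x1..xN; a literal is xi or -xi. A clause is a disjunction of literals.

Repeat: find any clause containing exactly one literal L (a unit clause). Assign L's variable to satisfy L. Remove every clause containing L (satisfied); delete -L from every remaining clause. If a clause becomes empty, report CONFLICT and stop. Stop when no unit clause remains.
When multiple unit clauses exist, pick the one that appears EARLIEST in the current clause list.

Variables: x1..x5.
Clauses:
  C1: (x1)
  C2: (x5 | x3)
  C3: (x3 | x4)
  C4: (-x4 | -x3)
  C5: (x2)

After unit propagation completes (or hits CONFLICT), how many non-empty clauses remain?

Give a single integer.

Answer: 3

Derivation:
unit clause [1] forces x1=T; simplify:
  satisfied 1 clause(s); 4 remain; assigned so far: [1]
unit clause [2] forces x2=T; simplify:
  satisfied 1 clause(s); 3 remain; assigned so far: [1, 2]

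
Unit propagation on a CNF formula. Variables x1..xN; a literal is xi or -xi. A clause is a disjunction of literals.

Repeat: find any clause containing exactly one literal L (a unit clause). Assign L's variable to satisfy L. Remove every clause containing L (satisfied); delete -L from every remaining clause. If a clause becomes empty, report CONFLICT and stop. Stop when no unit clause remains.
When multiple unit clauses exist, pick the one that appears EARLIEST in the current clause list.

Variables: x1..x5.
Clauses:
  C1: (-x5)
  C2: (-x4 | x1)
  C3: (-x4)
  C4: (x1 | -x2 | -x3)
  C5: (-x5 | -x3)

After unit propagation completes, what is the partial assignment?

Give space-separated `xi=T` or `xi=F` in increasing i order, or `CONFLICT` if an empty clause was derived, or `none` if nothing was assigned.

Answer: x4=F x5=F

Derivation:
unit clause [-5] forces x5=F; simplify:
  satisfied 2 clause(s); 3 remain; assigned so far: [5]
unit clause [-4] forces x4=F; simplify:
  satisfied 2 clause(s); 1 remain; assigned so far: [4, 5]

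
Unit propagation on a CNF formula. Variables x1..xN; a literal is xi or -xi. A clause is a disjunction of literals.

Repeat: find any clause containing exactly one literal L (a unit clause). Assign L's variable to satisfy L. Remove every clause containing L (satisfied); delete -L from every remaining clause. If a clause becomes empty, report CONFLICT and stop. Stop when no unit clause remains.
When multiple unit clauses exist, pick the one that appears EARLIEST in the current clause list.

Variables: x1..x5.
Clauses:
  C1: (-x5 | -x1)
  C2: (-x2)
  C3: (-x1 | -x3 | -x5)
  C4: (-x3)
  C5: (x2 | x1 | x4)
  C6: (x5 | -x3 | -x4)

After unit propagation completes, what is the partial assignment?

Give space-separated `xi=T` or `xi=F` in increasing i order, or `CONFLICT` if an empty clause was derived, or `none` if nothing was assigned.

unit clause [-2] forces x2=F; simplify:
  drop 2 from [2, 1, 4] -> [1, 4]
  satisfied 1 clause(s); 5 remain; assigned so far: [2]
unit clause [-3] forces x3=F; simplify:
  satisfied 3 clause(s); 2 remain; assigned so far: [2, 3]

Answer: x2=F x3=F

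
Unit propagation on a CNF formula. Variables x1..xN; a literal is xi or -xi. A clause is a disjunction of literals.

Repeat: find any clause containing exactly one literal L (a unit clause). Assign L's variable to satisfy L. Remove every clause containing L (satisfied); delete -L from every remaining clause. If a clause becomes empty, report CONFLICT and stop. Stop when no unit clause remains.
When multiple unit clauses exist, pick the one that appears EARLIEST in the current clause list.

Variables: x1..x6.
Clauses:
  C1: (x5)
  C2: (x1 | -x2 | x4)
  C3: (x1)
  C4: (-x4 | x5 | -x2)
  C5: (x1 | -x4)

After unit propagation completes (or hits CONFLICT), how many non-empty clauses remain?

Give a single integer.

Answer: 0

Derivation:
unit clause [5] forces x5=T; simplify:
  satisfied 2 clause(s); 3 remain; assigned so far: [5]
unit clause [1] forces x1=T; simplify:
  satisfied 3 clause(s); 0 remain; assigned so far: [1, 5]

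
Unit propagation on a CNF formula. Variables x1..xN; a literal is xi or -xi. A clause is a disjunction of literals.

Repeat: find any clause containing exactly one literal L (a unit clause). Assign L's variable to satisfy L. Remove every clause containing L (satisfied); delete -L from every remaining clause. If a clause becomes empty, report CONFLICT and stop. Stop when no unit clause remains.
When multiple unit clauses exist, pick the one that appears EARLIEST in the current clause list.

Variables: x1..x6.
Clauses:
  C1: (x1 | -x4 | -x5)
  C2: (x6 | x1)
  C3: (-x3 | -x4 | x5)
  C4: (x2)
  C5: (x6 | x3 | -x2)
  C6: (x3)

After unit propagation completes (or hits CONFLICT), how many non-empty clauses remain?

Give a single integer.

Answer: 3

Derivation:
unit clause [2] forces x2=T; simplify:
  drop -2 from [6, 3, -2] -> [6, 3]
  satisfied 1 clause(s); 5 remain; assigned so far: [2]
unit clause [3] forces x3=T; simplify:
  drop -3 from [-3, -4, 5] -> [-4, 5]
  satisfied 2 clause(s); 3 remain; assigned so far: [2, 3]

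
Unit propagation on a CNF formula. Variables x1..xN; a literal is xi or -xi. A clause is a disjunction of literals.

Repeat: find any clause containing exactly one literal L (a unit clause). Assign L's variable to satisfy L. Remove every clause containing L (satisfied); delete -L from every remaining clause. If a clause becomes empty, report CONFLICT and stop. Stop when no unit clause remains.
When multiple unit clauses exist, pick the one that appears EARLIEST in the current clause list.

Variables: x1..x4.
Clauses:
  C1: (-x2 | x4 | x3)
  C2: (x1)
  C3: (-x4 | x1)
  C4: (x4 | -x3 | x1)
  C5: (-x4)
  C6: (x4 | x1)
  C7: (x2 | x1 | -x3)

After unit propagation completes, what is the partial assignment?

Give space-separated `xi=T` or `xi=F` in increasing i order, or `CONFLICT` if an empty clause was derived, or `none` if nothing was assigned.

Answer: x1=T x4=F

Derivation:
unit clause [1] forces x1=T; simplify:
  satisfied 5 clause(s); 2 remain; assigned so far: [1]
unit clause [-4] forces x4=F; simplify:
  drop 4 from [-2, 4, 3] -> [-2, 3]
  satisfied 1 clause(s); 1 remain; assigned so far: [1, 4]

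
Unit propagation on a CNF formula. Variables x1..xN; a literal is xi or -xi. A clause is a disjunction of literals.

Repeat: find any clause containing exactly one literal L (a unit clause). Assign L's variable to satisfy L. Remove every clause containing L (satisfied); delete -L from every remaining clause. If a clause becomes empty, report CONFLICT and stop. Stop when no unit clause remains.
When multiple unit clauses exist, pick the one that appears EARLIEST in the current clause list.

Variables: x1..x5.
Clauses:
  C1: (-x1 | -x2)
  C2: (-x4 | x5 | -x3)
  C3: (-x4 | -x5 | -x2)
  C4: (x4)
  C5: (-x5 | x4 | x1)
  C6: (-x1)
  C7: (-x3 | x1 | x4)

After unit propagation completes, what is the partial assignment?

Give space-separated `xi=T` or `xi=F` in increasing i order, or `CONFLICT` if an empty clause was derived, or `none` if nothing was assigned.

unit clause [4] forces x4=T; simplify:
  drop -4 from [-4, 5, -3] -> [5, -3]
  drop -4 from [-4, -5, -2] -> [-5, -2]
  satisfied 3 clause(s); 4 remain; assigned so far: [4]
unit clause [-1] forces x1=F; simplify:
  satisfied 2 clause(s); 2 remain; assigned so far: [1, 4]

Answer: x1=F x4=T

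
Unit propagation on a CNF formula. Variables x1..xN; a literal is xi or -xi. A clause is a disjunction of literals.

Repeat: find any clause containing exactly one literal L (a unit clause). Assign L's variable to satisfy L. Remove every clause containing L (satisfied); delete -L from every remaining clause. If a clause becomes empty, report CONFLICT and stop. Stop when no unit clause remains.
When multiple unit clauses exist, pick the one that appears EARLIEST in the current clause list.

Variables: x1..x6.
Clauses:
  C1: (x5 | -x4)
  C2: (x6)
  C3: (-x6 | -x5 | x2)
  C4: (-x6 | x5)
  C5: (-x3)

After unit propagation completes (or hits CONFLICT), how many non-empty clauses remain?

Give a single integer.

unit clause [6] forces x6=T; simplify:
  drop -6 from [-6, -5, 2] -> [-5, 2]
  drop -6 from [-6, 5] -> [5]
  satisfied 1 clause(s); 4 remain; assigned so far: [6]
unit clause [5] forces x5=T; simplify:
  drop -5 from [-5, 2] -> [2]
  satisfied 2 clause(s); 2 remain; assigned so far: [5, 6]
unit clause [2] forces x2=T; simplify:
  satisfied 1 clause(s); 1 remain; assigned so far: [2, 5, 6]
unit clause [-3] forces x3=F; simplify:
  satisfied 1 clause(s); 0 remain; assigned so far: [2, 3, 5, 6]

Answer: 0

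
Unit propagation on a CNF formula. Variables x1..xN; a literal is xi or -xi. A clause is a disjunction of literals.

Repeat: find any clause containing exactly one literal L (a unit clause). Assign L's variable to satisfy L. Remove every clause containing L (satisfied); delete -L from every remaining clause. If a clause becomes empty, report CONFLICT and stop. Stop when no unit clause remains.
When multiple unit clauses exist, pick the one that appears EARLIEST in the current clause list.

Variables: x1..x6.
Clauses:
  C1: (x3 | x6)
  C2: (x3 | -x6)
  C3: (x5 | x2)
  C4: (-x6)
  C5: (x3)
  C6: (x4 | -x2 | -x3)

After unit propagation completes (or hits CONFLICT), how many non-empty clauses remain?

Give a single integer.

unit clause [-6] forces x6=F; simplify:
  drop 6 from [3, 6] -> [3]
  satisfied 2 clause(s); 4 remain; assigned so far: [6]
unit clause [3] forces x3=T; simplify:
  drop -3 from [4, -2, -3] -> [4, -2]
  satisfied 2 clause(s); 2 remain; assigned so far: [3, 6]

Answer: 2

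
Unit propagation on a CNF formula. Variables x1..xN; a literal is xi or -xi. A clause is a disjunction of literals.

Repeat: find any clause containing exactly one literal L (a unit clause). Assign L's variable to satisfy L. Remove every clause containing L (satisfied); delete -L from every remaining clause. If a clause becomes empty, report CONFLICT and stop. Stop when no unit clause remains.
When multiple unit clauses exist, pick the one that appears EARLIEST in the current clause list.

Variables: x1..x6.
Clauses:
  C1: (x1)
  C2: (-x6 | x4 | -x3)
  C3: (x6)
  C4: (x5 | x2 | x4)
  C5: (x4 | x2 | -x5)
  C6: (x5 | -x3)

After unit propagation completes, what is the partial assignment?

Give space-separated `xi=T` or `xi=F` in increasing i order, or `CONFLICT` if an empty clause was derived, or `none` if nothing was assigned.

unit clause [1] forces x1=T; simplify:
  satisfied 1 clause(s); 5 remain; assigned so far: [1]
unit clause [6] forces x6=T; simplify:
  drop -6 from [-6, 4, -3] -> [4, -3]
  satisfied 1 clause(s); 4 remain; assigned so far: [1, 6]

Answer: x1=T x6=T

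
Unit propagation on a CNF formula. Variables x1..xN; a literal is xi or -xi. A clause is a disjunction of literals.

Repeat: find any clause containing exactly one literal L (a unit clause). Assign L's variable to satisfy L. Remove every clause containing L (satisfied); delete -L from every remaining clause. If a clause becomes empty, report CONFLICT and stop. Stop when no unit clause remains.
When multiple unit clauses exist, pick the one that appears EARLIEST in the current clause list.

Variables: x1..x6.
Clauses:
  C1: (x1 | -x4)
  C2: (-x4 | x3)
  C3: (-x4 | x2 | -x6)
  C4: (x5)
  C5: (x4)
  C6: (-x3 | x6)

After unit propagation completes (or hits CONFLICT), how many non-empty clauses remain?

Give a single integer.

unit clause [5] forces x5=T; simplify:
  satisfied 1 clause(s); 5 remain; assigned so far: [5]
unit clause [4] forces x4=T; simplify:
  drop -4 from [1, -4] -> [1]
  drop -4 from [-4, 3] -> [3]
  drop -4 from [-4, 2, -6] -> [2, -6]
  satisfied 1 clause(s); 4 remain; assigned so far: [4, 5]
unit clause [1] forces x1=T; simplify:
  satisfied 1 clause(s); 3 remain; assigned so far: [1, 4, 5]
unit clause [3] forces x3=T; simplify:
  drop -3 from [-3, 6] -> [6]
  satisfied 1 clause(s); 2 remain; assigned so far: [1, 3, 4, 5]
unit clause [6] forces x6=T; simplify:
  drop -6 from [2, -6] -> [2]
  satisfied 1 clause(s); 1 remain; assigned so far: [1, 3, 4, 5, 6]
unit clause [2] forces x2=T; simplify:
  satisfied 1 clause(s); 0 remain; assigned so far: [1, 2, 3, 4, 5, 6]

Answer: 0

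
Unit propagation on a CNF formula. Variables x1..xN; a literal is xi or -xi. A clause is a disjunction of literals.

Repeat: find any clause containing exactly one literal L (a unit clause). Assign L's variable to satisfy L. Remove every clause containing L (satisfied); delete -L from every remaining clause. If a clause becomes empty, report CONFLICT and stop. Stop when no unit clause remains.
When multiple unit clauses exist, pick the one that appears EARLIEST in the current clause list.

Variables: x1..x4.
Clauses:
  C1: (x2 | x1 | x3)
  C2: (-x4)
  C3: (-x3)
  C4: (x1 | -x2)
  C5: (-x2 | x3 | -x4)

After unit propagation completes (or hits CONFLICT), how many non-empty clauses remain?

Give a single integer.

Answer: 2

Derivation:
unit clause [-4] forces x4=F; simplify:
  satisfied 2 clause(s); 3 remain; assigned so far: [4]
unit clause [-3] forces x3=F; simplify:
  drop 3 from [2, 1, 3] -> [2, 1]
  satisfied 1 clause(s); 2 remain; assigned so far: [3, 4]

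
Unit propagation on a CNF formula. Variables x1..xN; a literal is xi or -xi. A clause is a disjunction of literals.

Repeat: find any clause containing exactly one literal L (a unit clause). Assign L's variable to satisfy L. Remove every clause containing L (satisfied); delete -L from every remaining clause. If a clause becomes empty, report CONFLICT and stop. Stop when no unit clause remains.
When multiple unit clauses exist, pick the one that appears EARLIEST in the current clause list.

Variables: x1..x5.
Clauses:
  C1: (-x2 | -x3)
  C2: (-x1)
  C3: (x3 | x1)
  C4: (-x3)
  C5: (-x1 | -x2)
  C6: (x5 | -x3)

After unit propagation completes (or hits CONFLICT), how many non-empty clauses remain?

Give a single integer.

unit clause [-1] forces x1=F; simplify:
  drop 1 from [3, 1] -> [3]
  satisfied 2 clause(s); 4 remain; assigned so far: [1]
unit clause [3] forces x3=T; simplify:
  drop -3 from [-2, -3] -> [-2]
  drop -3 from [-3] -> [] (empty!)
  drop -3 from [5, -3] -> [5]
  satisfied 1 clause(s); 3 remain; assigned so far: [1, 3]
CONFLICT (empty clause)

Answer: 2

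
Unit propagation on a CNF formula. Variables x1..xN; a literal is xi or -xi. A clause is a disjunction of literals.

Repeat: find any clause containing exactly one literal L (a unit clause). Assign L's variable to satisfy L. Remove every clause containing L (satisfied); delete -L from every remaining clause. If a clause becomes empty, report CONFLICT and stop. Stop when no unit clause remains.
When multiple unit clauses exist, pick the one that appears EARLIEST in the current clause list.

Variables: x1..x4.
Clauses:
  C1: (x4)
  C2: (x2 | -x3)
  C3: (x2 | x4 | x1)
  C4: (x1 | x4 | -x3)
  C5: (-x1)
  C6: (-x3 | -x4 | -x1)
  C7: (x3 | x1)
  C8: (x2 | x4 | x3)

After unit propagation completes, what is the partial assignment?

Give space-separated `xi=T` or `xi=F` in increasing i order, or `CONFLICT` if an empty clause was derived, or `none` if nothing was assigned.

Answer: x1=F x2=T x3=T x4=T

Derivation:
unit clause [4] forces x4=T; simplify:
  drop -4 from [-3, -4, -1] -> [-3, -1]
  satisfied 4 clause(s); 4 remain; assigned so far: [4]
unit clause [-1] forces x1=F; simplify:
  drop 1 from [3, 1] -> [3]
  satisfied 2 clause(s); 2 remain; assigned so far: [1, 4]
unit clause [3] forces x3=T; simplify:
  drop -3 from [2, -3] -> [2]
  satisfied 1 clause(s); 1 remain; assigned so far: [1, 3, 4]
unit clause [2] forces x2=T; simplify:
  satisfied 1 clause(s); 0 remain; assigned so far: [1, 2, 3, 4]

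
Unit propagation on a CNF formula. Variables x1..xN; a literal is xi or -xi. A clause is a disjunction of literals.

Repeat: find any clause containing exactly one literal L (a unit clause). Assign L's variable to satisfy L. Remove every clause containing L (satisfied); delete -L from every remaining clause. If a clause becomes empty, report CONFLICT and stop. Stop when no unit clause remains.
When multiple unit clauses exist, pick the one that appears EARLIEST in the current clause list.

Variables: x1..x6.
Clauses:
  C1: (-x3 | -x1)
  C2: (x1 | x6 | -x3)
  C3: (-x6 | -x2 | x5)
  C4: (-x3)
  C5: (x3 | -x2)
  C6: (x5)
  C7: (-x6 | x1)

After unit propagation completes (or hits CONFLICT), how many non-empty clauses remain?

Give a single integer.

unit clause [-3] forces x3=F; simplify:
  drop 3 from [3, -2] -> [-2]
  satisfied 3 clause(s); 4 remain; assigned so far: [3]
unit clause [-2] forces x2=F; simplify:
  satisfied 2 clause(s); 2 remain; assigned so far: [2, 3]
unit clause [5] forces x5=T; simplify:
  satisfied 1 clause(s); 1 remain; assigned so far: [2, 3, 5]

Answer: 1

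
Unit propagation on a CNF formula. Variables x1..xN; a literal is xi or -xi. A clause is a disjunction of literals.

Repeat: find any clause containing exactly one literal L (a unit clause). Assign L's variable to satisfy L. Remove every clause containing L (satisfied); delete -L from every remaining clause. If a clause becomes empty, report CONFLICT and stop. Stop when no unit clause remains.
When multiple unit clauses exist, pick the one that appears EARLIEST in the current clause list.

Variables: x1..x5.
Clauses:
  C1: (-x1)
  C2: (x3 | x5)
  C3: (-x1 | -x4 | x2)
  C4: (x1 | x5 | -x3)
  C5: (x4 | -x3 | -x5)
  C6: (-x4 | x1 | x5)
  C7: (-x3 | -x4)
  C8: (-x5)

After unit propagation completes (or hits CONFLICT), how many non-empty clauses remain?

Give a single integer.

unit clause [-1] forces x1=F; simplify:
  drop 1 from [1, 5, -3] -> [5, -3]
  drop 1 from [-4, 1, 5] -> [-4, 5]
  satisfied 2 clause(s); 6 remain; assigned so far: [1]
unit clause [-5] forces x5=F; simplify:
  drop 5 from [3, 5] -> [3]
  drop 5 from [5, -3] -> [-3]
  drop 5 from [-4, 5] -> [-4]
  satisfied 2 clause(s); 4 remain; assigned so far: [1, 5]
unit clause [3] forces x3=T; simplify:
  drop -3 from [-3] -> [] (empty!)
  drop -3 from [-3, -4] -> [-4]
  satisfied 1 clause(s); 3 remain; assigned so far: [1, 3, 5]
CONFLICT (empty clause)

Answer: 2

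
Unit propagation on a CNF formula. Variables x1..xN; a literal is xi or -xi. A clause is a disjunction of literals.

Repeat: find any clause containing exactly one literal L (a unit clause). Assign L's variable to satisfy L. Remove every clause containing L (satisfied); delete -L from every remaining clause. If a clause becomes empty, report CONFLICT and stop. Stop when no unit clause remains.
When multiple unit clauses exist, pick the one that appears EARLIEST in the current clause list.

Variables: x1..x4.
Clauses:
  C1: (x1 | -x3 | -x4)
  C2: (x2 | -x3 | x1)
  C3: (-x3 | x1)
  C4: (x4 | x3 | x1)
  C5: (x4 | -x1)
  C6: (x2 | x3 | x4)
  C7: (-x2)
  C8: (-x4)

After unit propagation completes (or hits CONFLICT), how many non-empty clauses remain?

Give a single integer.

unit clause [-2] forces x2=F; simplify:
  drop 2 from [2, -3, 1] -> [-3, 1]
  drop 2 from [2, 3, 4] -> [3, 4]
  satisfied 1 clause(s); 7 remain; assigned so far: [2]
unit clause [-4] forces x4=F; simplify:
  drop 4 from [4, 3, 1] -> [3, 1]
  drop 4 from [4, -1] -> [-1]
  drop 4 from [3, 4] -> [3]
  satisfied 2 clause(s); 5 remain; assigned so far: [2, 4]
unit clause [-1] forces x1=F; simplify:
  drop 1 from [-3, 1] -> [-3]
  drop 1 from [-3, 1] -> [-3]
  drop 1 from [3, 1] -> [3]
  satisfied 1 clause(s); 4 remain; assigned so far: [1, 2, 4]
unit clause [-3] forces x3=F; simplify:
  drop 3 from [3] -> [] (empty!)
  drop 3 from [3] -> [] (empty!)
  satisfied 2 clause(s); 2 remain; assigned so far: [1, 2, 3, 4]
CONFLICT (empty clause)

Answer: 0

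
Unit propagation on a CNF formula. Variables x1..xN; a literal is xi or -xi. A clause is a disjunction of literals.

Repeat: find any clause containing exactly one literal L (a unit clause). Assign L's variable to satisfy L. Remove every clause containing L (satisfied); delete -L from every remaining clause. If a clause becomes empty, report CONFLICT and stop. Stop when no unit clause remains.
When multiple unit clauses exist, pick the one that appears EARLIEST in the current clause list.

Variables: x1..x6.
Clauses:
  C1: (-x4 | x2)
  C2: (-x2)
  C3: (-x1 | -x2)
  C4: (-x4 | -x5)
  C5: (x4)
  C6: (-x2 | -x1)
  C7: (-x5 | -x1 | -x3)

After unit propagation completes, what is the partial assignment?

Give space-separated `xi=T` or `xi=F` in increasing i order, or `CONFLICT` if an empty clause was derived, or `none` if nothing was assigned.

unit clause [-2] forces x2=F; simplify:
  drop 2 from [-4, 2] -> [-4]
  satisfied 3 clause(s); 4 remain; assigned so far: [2]
unit clause [-4] forces x4=F; simplify:
  drop 4 from [4] -> [] (empty!)
  satisfied 2 clause(s); 2 remain; assigned so far: [2, 4]
CONFLICT (empty clause)

Answer: CONFLICT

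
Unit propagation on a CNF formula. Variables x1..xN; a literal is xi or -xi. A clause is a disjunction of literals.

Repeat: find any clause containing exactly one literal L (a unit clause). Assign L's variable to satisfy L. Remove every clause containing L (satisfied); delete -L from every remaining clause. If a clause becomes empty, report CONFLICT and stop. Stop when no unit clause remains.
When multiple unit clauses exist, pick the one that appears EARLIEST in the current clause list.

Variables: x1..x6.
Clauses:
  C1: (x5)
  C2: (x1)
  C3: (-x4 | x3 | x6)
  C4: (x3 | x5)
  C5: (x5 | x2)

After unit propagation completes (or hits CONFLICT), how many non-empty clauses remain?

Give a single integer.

unit clause [5] forces x5=T; simplify:
  satisfied 3 clause(s); 2 remain; assigned so far: [5]
unit clause [1] forces x1=T; simplify:
  satisfied 1 clause(s); 1 remain; assigned so far: [1, 5]

Answer: 1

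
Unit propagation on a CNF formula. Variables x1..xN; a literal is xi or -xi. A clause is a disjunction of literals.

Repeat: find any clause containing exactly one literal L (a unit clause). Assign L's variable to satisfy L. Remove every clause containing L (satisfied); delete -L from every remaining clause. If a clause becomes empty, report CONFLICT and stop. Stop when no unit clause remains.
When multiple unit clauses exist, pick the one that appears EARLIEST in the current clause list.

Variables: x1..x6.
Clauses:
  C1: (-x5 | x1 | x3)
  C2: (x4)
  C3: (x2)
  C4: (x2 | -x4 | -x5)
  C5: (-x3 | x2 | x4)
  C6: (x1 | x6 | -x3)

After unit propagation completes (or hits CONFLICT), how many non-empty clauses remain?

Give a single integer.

Answer: 2

Derivation:
unit clause [4] forces x4=T; simplify:
  drop -4 from [2, -4, -5] -> [2, -5]
  satisfied 2 clause(s); 4 remain; assigned so far: [4]
unit clause [2] forces x2=T; simplify:
  satisfied 2 clause(s); 2 remain; assigned so far: [2, 4]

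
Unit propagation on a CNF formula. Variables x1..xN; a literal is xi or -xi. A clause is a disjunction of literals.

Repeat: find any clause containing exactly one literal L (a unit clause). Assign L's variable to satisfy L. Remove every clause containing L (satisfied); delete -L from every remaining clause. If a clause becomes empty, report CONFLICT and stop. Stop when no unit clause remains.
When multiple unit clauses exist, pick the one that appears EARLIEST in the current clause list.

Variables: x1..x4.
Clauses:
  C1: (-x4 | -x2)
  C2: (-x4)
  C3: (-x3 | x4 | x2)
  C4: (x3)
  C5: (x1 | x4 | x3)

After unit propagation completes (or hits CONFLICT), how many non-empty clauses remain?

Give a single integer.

Answer: 0

Derivation:
unit clause [-4] forces x4=F; simplify:
  drop 4 from [-3, 4, 2] -> [-3, 2]
  drop 4 from [1, 4, 3] -> [1, 3]
  satisfied 2 clause(s); 3 remain; assigned so far: [4]
unit clause [3] forces x3=T; simplify:
  drop -3 from [-3, 2] -> [2]
  satisfied 2 clause(s); 1 remain; assigned so far: [3, 4]
unit clause [2] forces x2=T; simplify:
  satisfied 1 clause(s); 0 remain; assigned so far: [2, 3, 4]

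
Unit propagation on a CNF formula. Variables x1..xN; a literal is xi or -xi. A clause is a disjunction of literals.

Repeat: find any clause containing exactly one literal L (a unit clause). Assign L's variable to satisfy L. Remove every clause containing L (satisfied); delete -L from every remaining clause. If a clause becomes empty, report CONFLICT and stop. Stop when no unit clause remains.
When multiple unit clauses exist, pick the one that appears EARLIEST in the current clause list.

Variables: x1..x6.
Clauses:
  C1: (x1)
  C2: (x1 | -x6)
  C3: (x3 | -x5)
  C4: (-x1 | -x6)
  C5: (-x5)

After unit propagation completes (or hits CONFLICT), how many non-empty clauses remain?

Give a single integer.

unit clause [1] forces x1=T; simplify:
  drop -1 from [-1, -6] -> [-6]
  satisfied 2 clause(s); 3 remain; assigned so far: [1]
unit clause [-6] forces x6=F; simplify:
  satisfied 1 clause(s); 2 remain; assigned so far: [1, 6]
unit clause [-5] forces x5=F; simplify:
  satisfied 2 clause(s); 0 remain; assigned so far: [1, 5, 6]

Answer: 0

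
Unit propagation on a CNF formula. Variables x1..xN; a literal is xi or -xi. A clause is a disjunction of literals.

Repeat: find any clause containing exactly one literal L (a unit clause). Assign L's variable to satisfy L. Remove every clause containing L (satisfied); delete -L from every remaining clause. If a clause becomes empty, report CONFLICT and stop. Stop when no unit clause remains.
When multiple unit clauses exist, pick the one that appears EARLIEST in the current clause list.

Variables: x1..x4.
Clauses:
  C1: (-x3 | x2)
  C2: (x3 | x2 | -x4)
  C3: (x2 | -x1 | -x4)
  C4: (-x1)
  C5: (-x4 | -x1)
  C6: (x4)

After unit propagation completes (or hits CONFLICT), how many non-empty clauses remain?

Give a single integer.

Answer: 2

Derivation:
unit clause [-1] forces x1=F; simplify:
  satisfied 3 clause(s); 3 remain; assigned so far: [1]
unit clause [4] forces x4=T; simplify:
  drop -4 from [3, 2, -4] -> [3, 2]
  satisfied 1 clause(s); 2 remain; assigned so far: [1, 4]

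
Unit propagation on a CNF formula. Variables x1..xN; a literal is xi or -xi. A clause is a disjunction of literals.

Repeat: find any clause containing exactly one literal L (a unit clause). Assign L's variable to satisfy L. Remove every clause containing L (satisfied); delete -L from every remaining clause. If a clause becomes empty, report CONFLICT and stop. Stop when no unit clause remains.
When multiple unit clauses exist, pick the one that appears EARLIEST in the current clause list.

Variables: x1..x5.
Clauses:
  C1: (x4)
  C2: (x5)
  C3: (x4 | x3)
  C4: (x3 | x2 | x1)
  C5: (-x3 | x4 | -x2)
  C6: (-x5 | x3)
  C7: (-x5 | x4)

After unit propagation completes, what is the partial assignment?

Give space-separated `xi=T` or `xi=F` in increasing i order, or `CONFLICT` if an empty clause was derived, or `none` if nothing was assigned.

unit clause [4] forces x4=T; simplify:
  satisfied 4 clause(s); 3 remain; assigned so far: [4]
unit clause [5] forces x5=T; simplify:
  drop -5 from [-5, 3] -> [3]
  satisfied 1 clause(s); 2 remain; assigned so far: [4, 5]
unit clause [3] forces x3=T; simplify:
  satisfied 2 clause(s); 0 remain; assigned so far: [3, 4, 5]

Answer: x3=T x4=T x5=T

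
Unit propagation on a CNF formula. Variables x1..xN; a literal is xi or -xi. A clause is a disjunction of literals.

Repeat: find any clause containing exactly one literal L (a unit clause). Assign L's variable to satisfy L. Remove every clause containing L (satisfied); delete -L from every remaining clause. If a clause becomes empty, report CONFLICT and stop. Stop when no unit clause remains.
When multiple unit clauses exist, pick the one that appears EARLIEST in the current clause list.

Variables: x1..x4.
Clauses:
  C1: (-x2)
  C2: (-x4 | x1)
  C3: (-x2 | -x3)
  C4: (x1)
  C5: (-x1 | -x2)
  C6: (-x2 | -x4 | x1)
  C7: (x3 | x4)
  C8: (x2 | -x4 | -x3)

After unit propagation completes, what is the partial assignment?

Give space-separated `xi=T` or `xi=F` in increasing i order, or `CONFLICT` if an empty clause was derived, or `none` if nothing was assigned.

unit clause [-2] forces x2=F; simplify:
  drop 2 from [2, -4, -3] -> [-4, -3]
  satisfied 4 clause(s); 4 remain; assigned so far: [2]
unit clause [1] forces x1=T; simplify:
  satisfied 2 clause(s); 2 remain; assigned so far: [1, 2]

Answer: x1=T x2=F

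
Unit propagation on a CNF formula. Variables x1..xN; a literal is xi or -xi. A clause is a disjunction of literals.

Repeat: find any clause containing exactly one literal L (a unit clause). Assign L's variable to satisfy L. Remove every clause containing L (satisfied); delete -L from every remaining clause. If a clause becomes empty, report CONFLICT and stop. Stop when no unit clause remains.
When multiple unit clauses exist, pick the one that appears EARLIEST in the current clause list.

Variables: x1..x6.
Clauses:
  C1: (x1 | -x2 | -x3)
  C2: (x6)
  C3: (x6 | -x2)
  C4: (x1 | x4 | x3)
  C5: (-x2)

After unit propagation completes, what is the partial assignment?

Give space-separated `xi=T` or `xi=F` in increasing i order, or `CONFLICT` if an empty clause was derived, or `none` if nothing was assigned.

unit clause [6] forces x6=T; simplify:
  satisfied 2 clause(s); 3 remain; assigned so far: [6]
unit clause [-2] forces x2=F; simplify:
  satisfied 2 clause(s); 1 remain; assigned so far: [2, 6]

Answer: x2=F x6=T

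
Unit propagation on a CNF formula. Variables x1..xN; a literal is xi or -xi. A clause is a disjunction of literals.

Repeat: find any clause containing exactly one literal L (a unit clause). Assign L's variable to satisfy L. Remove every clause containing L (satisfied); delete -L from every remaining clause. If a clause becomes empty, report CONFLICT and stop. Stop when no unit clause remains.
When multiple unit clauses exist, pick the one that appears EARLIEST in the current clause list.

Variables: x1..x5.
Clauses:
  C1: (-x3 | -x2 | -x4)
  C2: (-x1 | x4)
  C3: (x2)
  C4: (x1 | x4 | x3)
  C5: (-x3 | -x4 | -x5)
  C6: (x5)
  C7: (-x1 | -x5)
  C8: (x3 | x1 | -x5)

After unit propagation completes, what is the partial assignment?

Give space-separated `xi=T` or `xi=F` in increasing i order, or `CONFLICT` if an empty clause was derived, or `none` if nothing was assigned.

Answer: x1=F x2=T x3=T x4=F x5=T

Derivation:
unit clause [2] forces x2=T; simplify:
  drop -2 from [-3, -2, -4] -> [-3, -4]
  satisfied 1 clause(s); 7 remain; assigned so far: [2]
unit clause [5] forces x5=T; simplify:
  drop -5 from [-3, -4, -5] -> [-3, -4]
  drop -5 from [-1, -5] -> [-1]
  drop -5 from [3, 1, -5] -> [3, 1]
  satisfied 1 clause(s); 6 remain; assigned so far: [2, 5]
unit clause [-1] forces x1=F; simplify:
  drop 1 from [1, 4, 3] -> [4, 3]
  drop 1 from [3, 1] -> [3]
  satisfied 2 clause(s); 4 remain; assigned so far: [1, 2, 5]
unit clause [3] forces x3=T; simplify:
  drop -3 from [-3, -4] -> [-4]
  drop -3 from [-3, -4] -> [-4]
  satisfied 2 clause(s); 2 remain; assigned so far: [1, 2, 3, 5]
unit clause [-4] forces x4=F; simplify:
  satisfied 2 clause(s); 0 remain; assigned so far: [1, 2, 3, 4, 5]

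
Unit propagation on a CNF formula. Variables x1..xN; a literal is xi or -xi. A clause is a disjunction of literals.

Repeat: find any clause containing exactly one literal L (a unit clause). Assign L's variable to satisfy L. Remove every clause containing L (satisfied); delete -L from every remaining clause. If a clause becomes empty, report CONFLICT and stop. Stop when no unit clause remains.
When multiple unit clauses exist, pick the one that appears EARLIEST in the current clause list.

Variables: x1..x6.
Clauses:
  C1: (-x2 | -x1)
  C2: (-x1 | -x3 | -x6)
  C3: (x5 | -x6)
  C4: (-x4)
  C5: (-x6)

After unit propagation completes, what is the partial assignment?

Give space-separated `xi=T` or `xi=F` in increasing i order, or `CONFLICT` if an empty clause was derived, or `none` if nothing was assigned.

Answer: x4=F x6=F

Derivation:
unit clause [-4] forces x4=F; simplify:
  satisfied 1 clause(s); 4 remain; assigned so far: [4]
unit clause [-6] forces x6=F; simplify:
  satisfied 3 clause(s); 1 remain; assigned so far: [4, 6]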